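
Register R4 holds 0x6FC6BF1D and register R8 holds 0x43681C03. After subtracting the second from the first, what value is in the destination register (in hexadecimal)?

0x2C5EA31A

Subtract column by column in base 16:
  D-3 → A
  1-0 → 1
  F-C → 3
  B-1 → A
  6-8 → E (borrow)
  C-6-1 → 5
  F-3 → C
  6-4 → 2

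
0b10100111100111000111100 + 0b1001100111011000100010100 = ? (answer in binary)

Add column by column in base 2, right to left:
  0+0 = 0
  0+0 = 0
  1+1 = 0 carry 1
  1+0+1 = 0 carry 1
  1+1+1 = 1 carry 1
  1+0+1 = 0 carry 1
  0+0+1 = 1
  0+0 = 0
  0+1 = 1
  1+0 = 1
  1+0 = 1
  1+0 = 1
  0+1 = 1
  0+1 = 1
  1+0 = 1
  1+1 = 0 carry 1
  1+1+1 = 1 carry 1
  1+1+1 = 1 carry 1
  0+0+1 = 1
  0+0 = 0
  1+1 = 0 carry 1
  0+1+1 = 0 carry 1
  1+0+1 = 0 carry 1
  0+0+1 = 1
  0+1 = 1

0b1100001110111111101010000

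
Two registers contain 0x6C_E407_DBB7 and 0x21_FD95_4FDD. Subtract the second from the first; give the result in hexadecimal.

0x4AE6728BDA

Subtract column by column in base 16:
  7-D → A (borrow)
  B-D-1 → D (borrow)
  B-F-1 → B (borrow)
  D-4-1 → 8
  7-5 → 2
  0-9 → 7 (borrow)
  4-D-1 → 6 (borrow)
  E-F-1 → E (borrow)
  C-1-1 → A
  6-2 → 4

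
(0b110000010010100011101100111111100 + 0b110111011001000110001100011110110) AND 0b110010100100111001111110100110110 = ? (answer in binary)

Add column by column in base 2, right to left:
  0+0 = 0
  0+1 = 1
  1+1 = 0 carry 1
  1+0+1 = 0 carry 1
  1+1+1 = 1 carry 1
  1+1+1 = 1 carry 1
  1+1+1 = 1 carry 1
  1+1+1 = 1 carry 1
  1+0+1 = 0 carry 1
  0+0+1 = 1
  0+0 = 0
  1+1 = 0 carry 1
  1+1+1 = 1 carry 1
  0+0+1 = 1
  1+0 = 1
  1+0 = 1
  1+1 = 0 carry 1
  0+1+1 = 0 carry 1
  0+0+1 = 1
  0+0 = 0
  1+0 = 1
  0+1 = 1
  1+0 = 1
  0+0 = 0
  0+1 = 1
  1+1 = 0 carry 1
  0+0+1 = 1
  0+1 = 1
  0+1 = 1
  0+1 = 1
  0+0 = 0
  1+1 = 0 carry 1
  1+1+1 = 1 carry 1
  final carry 1
Sum = 0b1100111101011101001111001011110010; now AND with 0b110010100100111001111110100110110:
  1100111101011101001111001011110010
& 0110010100100111001111110100110110
= 0100010100000101001111000000110010

0b100010100000101001111000000110010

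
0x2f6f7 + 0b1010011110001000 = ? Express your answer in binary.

0b111001111001111111

0x2f6f7 = 0b101111011011110111 in binary.
Add column by column in base 2, right to left:
  1+0 = 1
  1+0 = 1
  1+0 = 1
  0+1 = 1
  1+0 = 1
  1+0 = 1
  1+0 = 1
  1+1 = 0 carry 1
  0+1+1 = 0 carry 1
  1+1+1 = 1 carry 1
  1+1+1 = 1 carry 1
  0+0+1 = 1
  1+0 = 1
  1+1 = 0 carry 1
  1+0+1 = 0 carry 1
  1+1+1 = 1 carry 1
  0+0+1 = 1
  1+0 = 1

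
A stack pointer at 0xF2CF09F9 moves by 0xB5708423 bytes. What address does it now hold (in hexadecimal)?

Add column by column in base 16, right to left:
  9+3 = C
  F+2 = 1 carry 1
  9+4+1 = E
  0+8 = 8
  F+0 = F
  C+7 = 3 carry 1
  2+5+1 = 8
  F+B = A carry 1
  final carry 1

0x1A83F8E1C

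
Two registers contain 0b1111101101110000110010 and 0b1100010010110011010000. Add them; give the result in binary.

0b11100000000100100000010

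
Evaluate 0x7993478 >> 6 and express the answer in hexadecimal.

0x1E64D1

6 bits is not a whole number of base-16 digits; in binary: 111100110010011010001111000 >> 6 = 111100110010011010001.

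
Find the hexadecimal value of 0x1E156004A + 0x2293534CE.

Add column by column in base 16, right to left:
  A+E = 8 carry 1
  4+C+1 = 1 carry 1
  0+4+1 = 5
  0+3 = 3
  6+5 = B
  5+3 = 8
  1+9 = A
  E+2 = 0 carry 1
  1+2+1 = 4

0x40A8B3518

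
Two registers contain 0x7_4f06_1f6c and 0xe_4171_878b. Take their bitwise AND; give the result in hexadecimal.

0x641000708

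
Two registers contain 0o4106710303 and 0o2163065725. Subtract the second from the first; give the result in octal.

0o1723622356

Subtract column by column in base 8:
  3-5 → 6 (borrow)
  0-2-1 → 5 (borrow)
  3-7-1 → 3 (borrow)
  0-5-1 → 2 (borrow)
  1-6-1 → 2 (borrow)
  7-0-1 → 6
  6-3 → 3
  0-6 → 2 (borrow)
  1-1-1 → 7 (borrow)
  4-2-1 → 1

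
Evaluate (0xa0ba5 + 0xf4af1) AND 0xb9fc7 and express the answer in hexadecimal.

0x91686

Add column by column in base 16, right to left:
  5+1 = 6
  a+f = 9 carry 1
  b+a+1 = 6 carry 1
  0+4+1 = 5
  a+f = 9 carry 1
  final carry 1
Sum = 0x195696; now AND with 0xb9fc7:
  1&0=0, 9&b=9, 5&9=1, 6&f=6, 9&c=8, 6&7=6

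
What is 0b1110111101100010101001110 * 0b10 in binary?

0b11101111011000101010011100

Multiply each base-2 digit by 2, carrying:
  0×2 = 0 → write 0
  1×2 = 2 → write 0 carry 1
  1×2+1 = 3 → write 1 carry 1
  1×2+1 = 3 → write 1 carry 1
  0×2+1 = 1 → write 1
  0×2 = 0 → write 0
  1×2 = 2 → write 0 carry 1
  0×2+1 = 1 → write 1
  1×2 = 2 → write 0 carry 1
  0×2+1 = 1 → write 1
  1×2 = 2 → write 0 carry 1
  0×2+1 = 1 → write 1
  0×2 = 0 → write 0
  0×2 = 0 → write 0
  1×2 = 2 → write 0 carry 1
  1×2+1 = 3 → write 1 carry 1
  0×2+1 = 1 → write 1
  1×2 = 2 → write 0 carry 1
  1×2+1 = 3 → write 1 carry 1
  1×2+1 = 3 → write 1 carry 1
  1×2+1 = 3 → write 1 carry 1
  0×2+1 = 1 → write 1
  1×2 = 2 → write 0 carry 1
  1×2+1 = 3 → write 1 carry 1
  1×2+1 = 3 → write 1 carry 1
  remaining carry: 1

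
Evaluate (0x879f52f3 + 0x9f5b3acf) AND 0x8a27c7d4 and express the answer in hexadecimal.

Add column by column in base 16, right to left:
  3+f = 2 carry 1
  f+c+1 = c carry 1
  2+a+1 = d
  5+3 = 8
  f+b = a carry 1
  9+5+1 = f
  7+f = 6 carry 1
  8+9+1 = 2 carry 1
  final carry 1
Sum = 0x126fa8dc2; now AND with 0x8a27c7d4:
  1&0=0, 2&8=0, 6&a=2, f&2=2, a&7=2, 8&c=8, d&7=5, c&d=c, 2&4=0

0x22285c0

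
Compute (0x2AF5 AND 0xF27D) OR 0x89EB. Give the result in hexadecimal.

0x2AF5 AND 0xF27D = 0x2275.
Then OR with 0x89EB.

0xABFF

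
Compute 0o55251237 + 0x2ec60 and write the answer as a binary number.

0b101110000011111011111111

0o55251237 = 0b101101010101001010011111 in binary.
0x2ec60 = 0b101110110001100000 in binary.
Add column by column in base 2, right to left:
  1+0 = 1
  1+0 = 1
  1+0 = 1
  1+0 = 1
  1+0 = 1
  0+1 = 1
  0+1 = 1
  1+0 = 1
  0+0 = 0
  1+0 = 1
  0+1 = 1
  0+1 = 1
  1+0 = 1
  0+1 = 1
  1+1 = 0 carry 1
  0+1+1 = 0 carry 1
  1+0+1 = 0 carry 1
  0+1+1 = 0 carry 1
  1+0+1 = 0 carry 1
  0+0+1 = 1
  1+0 = 1
  1+0 = 1
  0+0 = 0
  1+0 = 1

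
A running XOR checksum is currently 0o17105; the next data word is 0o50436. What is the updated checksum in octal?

XOR each oct digit independently (no carries):
  1^5=4, 7^0=7, 1^4=5, 0^3=3, 5^6=3

0o47533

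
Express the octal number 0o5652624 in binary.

0b101110101010110010100

Each octal digit is 3 bits: 5=101 6=110 5=101 2=010 6=110 2=010 4=100.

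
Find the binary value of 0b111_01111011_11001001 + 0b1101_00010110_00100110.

0b101001001000111101111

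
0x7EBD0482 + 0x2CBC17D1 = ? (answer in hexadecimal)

Add column by column in base 16, right to left:
  2+1 = 3
  8+D = 5 carry 1
  4+7+1 = C
  0+1 = 1
  D+C = 9 carry 1
  B+B+1 = 7 carry 1
  E+C+1 = B carry 1
  7+2+1 = A

0xAB791C53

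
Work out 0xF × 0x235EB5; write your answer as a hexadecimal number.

0x2128C9B

Multiply each base-16 digit by 15, carrying:
  5×15 = 75 → write B carry 4
  B×15+4 = 169 → write 9 carry 10
  E×15+10 = 220 → write C carry 13
  5×15+13 = 88 → write 8 carry 5
  3×15+5 = 50 → write 2 carry 3
  2×15+3 = 33 → write 1 carry 2
  remaining carry: 2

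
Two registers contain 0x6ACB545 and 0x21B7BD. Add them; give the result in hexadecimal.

Add column by column in base 16, right to left:
  5+D = 2 carry 1
  4+B+1 = 0 carry 1
  5+7+1 = D
  B+B = 6 carry 1
  C+1+1 = E
  A+2 = C
  6+0 = 6

0x6CE6D02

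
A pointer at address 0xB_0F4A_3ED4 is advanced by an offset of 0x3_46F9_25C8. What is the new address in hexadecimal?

Add column by column in base 16, right to left:
  4+8 = C
  D+C = 9 carry 1
  E+5+1 = 4 carry 1
  3+2+1 = 6
  A+9 = 3 carry 1
  4+F+1 = 4 carry 1
  F+6+1 = 6 carry 1
  0+4+1 = 5
  B+3 = E

0xE5643649C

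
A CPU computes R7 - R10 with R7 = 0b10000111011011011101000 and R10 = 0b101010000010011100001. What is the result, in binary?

Subtract column by column in base 2:
  0-1 → 1 (borrow)
  0-0-1 → 1 (borrow)
  0-0-1 → 1 (borrow)
  1-0-1 → 0
  0-0 → 0
  1-1 → 0
  1-1 → 0
  1-1 → 0
  0-0 → 0
  1-0 → 1
  1-1 → 0
  0-0 → 0
  1-0 → 1
  1-0 → 1
  0-0 → 0
  1-0 → 1
  1-1 → 0
  1-0 → 1
  0-1 → 1 (borrow)
  0-0-1 → 1 (borrow)
  0-1-1 → 0 (borrow)
  0-0-1 → 1 (borrow)
  1-0-1 → 0

0b1011101011001000000111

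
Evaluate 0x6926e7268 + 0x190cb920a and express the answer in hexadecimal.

0x8233a0472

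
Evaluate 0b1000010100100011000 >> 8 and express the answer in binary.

Right shift by 8: drop the 8 least-significant bits.

0b10000101001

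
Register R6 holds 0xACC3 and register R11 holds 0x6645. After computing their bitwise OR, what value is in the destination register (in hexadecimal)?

0xEEC7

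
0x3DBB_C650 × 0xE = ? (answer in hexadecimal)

0x36044D860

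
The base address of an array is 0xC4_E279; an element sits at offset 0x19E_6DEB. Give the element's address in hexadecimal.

Add column by column in base 16, right to left:
  9+B = 4 carry 1
  7+E+1 = 6 carry 1
  2+D+1 = 0 carry 1
  E+6+1 = 5 carry 1
  4+E+1 = 3 carry 1
  C+9+1 = 6 carry 1
  0+1+1 = 2

0x2635064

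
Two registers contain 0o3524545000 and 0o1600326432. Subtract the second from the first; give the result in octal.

Subtract column by column in base 8:
  0-2 → 6 (borrow)
  0-3-1 → 4 (borrow)
  0-4-1 → 3 (borrow)
  5-6-1 → 6 (borrow)
  4-2-1 → 1
  5-3 → 2
  4-0 → 4
  2-0 → 2
  5-6 → 7 (borrow)
  3-1-1 → 1

0o1724216346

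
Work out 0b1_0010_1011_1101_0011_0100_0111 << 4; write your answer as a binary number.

0b10010101111010011010001110000

Left shift by 4: append 4 zero bits.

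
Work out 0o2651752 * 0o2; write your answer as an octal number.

0o5523724

Multiply each base-8 digit by 2, carrying:
  2×2 = 4 → write 4
  5×2 = 10 → write 2 carry 1
  7×2+1 = 15 → write 7 carry 1
  1×2+1 = 3 → write 3
  5×2 = 10 → write 2 carry 1
  6×2+1 = 13 → write 5 carry 1
  2×2+1 = 5 → write 5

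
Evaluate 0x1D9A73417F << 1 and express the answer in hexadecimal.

0x3B34E682FE

1 bits is not a whole number of base-16 digits; in binary: 1110110011010011100110100000101111111 << 1 = 11101100110100111001101000001011111110.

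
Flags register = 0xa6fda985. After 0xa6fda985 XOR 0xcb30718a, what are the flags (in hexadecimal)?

0x6dcdd80f

XOR each hex digit independently (no carries):
  a^c=6, 6^b=d, f^3=c, d^0=d, a^7=d, 9^1=8, 8^8=0, 5^a=f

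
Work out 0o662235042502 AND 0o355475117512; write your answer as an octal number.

0o240035002502

AND each oct digit independently (no carries):
  6&3=2, 6&5=4, 2&5=0, 2&4=0, 3&7=3, 5&5=5, 0&1=0, 4&1=0, 2&7=2, 5&5=5, 0&1=0, 2&2=2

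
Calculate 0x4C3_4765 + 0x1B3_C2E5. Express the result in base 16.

Add column by column in base 16, right to left:
  5+5 = A
  6+E = 4 carry 1
  7+2+1 = A
  4+C = 0 carry 1
  3+3+1 = 7
  C+B = 7 carry 1
  4+1+1 = 6

0x6770A4A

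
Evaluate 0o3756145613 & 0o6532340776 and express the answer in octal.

0o2512140612

AND each oct digit independently (no carries):
  3&6=2, 7&5=5, 5&3=1, 6&2=2, 1&3=1, 4&4=4, 5&0=0, 6&7=6, 1&7=1, 3&6=2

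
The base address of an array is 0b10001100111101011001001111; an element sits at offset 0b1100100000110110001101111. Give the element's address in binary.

Add column by column in base 2, right to left:
  1+1 = 0 carry 1
  1+1+1 = 1 carry 1
  1+1+1 = 1 carry 1
  1+1+1 = 1 carry 1
  0+0+1 = 1
  0+1 = 1
  1+1 = 0 carry 1
  0+0+1 = 1
  0+0 = 0
  1+0 = 1
  1+1 = 0 carry 1
  0+1+1 = 0 carry 1
  1+0+1 = 0 carry 1
  0+1+1 = 0 carry 1
  1+1+1 = 1 carry 1
  1+0+1 = 0 carry 1
  1+0+1 = 0 carry 1
  1+0+1 = 0 carry 1
  0+0+1 = 1
  0+0 = 0
  1+1 = 0 carry 1
  1+0+1 = 0 carry 1
  0+0+1 = 1
  0+1 = 1
  0+1 = 1
  1+0 = 1

0b11110001000100001010111110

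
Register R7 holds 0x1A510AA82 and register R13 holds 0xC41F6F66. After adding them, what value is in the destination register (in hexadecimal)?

0x2693019E8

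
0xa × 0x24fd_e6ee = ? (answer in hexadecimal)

0x171eb054c

Multiply each base-16 digit by 10, carrying:
  e×10 = 140 → write c carry 8
  e×10+8 = 148 → write 4 carry 9
  6×10+9 = 69 → write 5 carry 4
  e×10+4 = 144 → write 0 carry 9
  d×10+9 = 139 → write b carry 8
  f×10+8 = 158 → write e carry 9
  4×10+9 = 49 → write 1 carry 3
  2×10+3 = 23 → write 7 carry 1
  remaining carry: 1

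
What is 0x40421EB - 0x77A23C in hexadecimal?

0x38C7FAF

Subtract column by column in base 16:
  B-C → F (borrow)
  E-3-1 → A
  1-2 → F (borrow)
  2-A-1 → 7 (borrow)
  4-7-1 → C (borrow)
  0-7-1 → 8 (borrow)
  4-0-1 → 3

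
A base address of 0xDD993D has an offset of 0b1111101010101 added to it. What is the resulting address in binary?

0xDD993D = 0b110111011001100100111101 in binary.
Add column by column in base 2, right to left:
  1+1 = 0 carry 1
  0+0+1 = 1
  1+1 = 0 carry 1
  1+0+1 = 0 carry 1
  1+1+1 = 1 carry 1
  1+0+1 = 0 carry 1
  0+1+1 = 0 carry 1
  0+0+1 = 1
  1+1 = 0 carry 1
  0+1+1 = 0 carry 1
  0+1+1 = 0 carry 1
  1+1+1 = 1 carry 1
  1+1+1 = 1 carry 1
  0+0+1 = 1
  0+0 = 0
  1+0 = 1
  1+0 = 1
  0+0 = 0
  1+0 = 1
  1+0 = 1
  1+0 = 1
  0+0 = 0
  1+0 = 1
  1+0 = 1

0b110111011011100010010010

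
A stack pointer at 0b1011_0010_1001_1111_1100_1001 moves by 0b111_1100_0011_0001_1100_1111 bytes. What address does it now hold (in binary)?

Add column by column in base 2, right to left:
  1+1 = 0 carry 1
  0+1+1 = 0 carry 1
  0+1+1 = 0 carry 1
  1+1+1 = 1 carry 1
  0+0+1 = 1
  0+0 = 0
  1+1 = 0 carry 1
  1+1+1 = 1 carry 1
  1+1+1 = 1 carry 1
  1+0+1 = 0 carry 1
  1+0+1 = 0 carry 1
  1+0+1 = 0 carry 1
  1+1+1 = 1 carry 1
  0+1+1 = 0 carry 1
  0+0+1 = 1
  1+0 = 1
  0+0 = 0
  1+0 = 1
  0+1 = 1
  0+1 = 1
  1+1 = 0 carry 1
  1+1+1 = 1 carry 1
  0+1+1 = 0 carry 1
  1+0+1 = 0 carry 1
  final carry 1

0b1001011101101000110011000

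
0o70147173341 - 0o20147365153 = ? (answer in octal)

Subtract column by column in base 8:
  1-3 → 6 (borrow)
  4-5-1 → 6 (borrow)
  3-1-1 → 1
  3-5 → 6 (borrow)
  7-6-1 → 0
  1-3 → 6 (borrow)
  7-7-1 → 7 (borrow)
  4-4-1 → 7 (borrow)
  1-1-1 → 7 (borrow)
  0-0-1 → 7 (borrow)
  7-2-1 → 4

0o47777606166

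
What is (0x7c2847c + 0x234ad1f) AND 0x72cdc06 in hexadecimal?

0x1241002

Add column by column in base 16, right to left:
  c+f = b carry 1
  7+1+1 = 9
  4+d = 1 carry 1
  8+a+1 = 3 carry 1
  2+4+1 = 7
  c+3 = f
  7+2 = 9
Sum = 0x9f7319b; now AND with 0x72cdc06:
  9&7=1, f&2=2, 7&c=4, 3&d=1, 1&c=0, 9&0=0, b&6=2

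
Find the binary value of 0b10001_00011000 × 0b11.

Multiply each base-2 digit by 3, carrying:
  0×3 = 0 → write 0
  0×3 = 0 → write 0
  0×3 = 0 → write 0
  1×3 = 3 → write 1 carry 1
  1×3+1 = 4 → write 0 carry 2
  0×3+2 = 2 → write 0 carry 1
  0×3+1 = 1 → write 1
  0×3 = 0 → write 0
  1×3 = 3 → write 1 carry 1
  0×3+1 = 1 → write 1
  0×3 = 0 → write 0
  0×3 = 0 → write 0
  1×3 = 3 → write 1 carry 1
  remaining carry: 1

0b11001101001000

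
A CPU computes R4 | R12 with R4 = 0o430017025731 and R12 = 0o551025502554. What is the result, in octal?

OR each oct digit independently (no carries):
  4|5=5, 3|5=7, 0|1=1, 0|0=0, 1|2=3, 7|5=7, 0|5=5, 2|0=2, 5|2=7, 7|5=7, 3|5=7, 1|4=5

0o571037527775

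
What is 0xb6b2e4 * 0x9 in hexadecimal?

Multiply each base-16 digit by 9, carrying:
  4×9 = 36 → write 4 carry 2
  e×9+2 = 128 → write 0 carry 8
  2×9+8 = 26 → write a carry 1
  b×9+1 = 100 → write 4 carry 6
  6×9+6 = 60 → write c carry 3
  b×9+3 = 102 → write 6 carry 6
  remaining carry: 6

0x66c4a04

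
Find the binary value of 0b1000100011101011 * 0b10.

0b10001000111010110

Multiply each base-2 digit by 2, carrying:
  1×2 = 2 → write 0 carry 1
  1×2+1 = 3 → write 1 carry 1
  0×2+1 = 1 → write 1
  1×2 = 2 → write 0 carry 1
  0×2+1 = 1 → write 1
  1×2 = 2 → write 0 carry 1
  1×2+1 = 3 → write 1 carry 1
  1×2+1 = 3 → write 1 carry 1
  0×2+1 = 1 → write 1
  0×2 = 0 → write 0
  0×2 = 0 → write 0
  1×2 = 2 → write 0 carry 1
  0×2+1 = 1 → write 1
  0×2 = 0 → write 0
  0×2 = 0 → write 0
  1×2 = 2 → write 0 carry 1
  remaining carry: 1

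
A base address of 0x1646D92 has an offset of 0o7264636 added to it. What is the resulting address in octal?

0o140353460

0x1646D92 = 0o131066622 in octal.
Add column by column in base 8, right to left:
  2+6 = 0 carry 1
  2+3+1 = 6
  6+6 = 4 carry 1
  6+4+1 = 3 carry 1
  6+6+1 = 5 carry 1
  0+2+1 = 3
  1+7 = 0 carry 1
  3+0+1 = 4
  1+0 = 1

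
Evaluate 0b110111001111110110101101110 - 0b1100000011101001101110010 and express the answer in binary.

Subtract column by column in base 2:
  0-0 → 0
  1-1 → 0
  1-0 → 1
  1-0 → 1
  0-1 → 1 (borrow)
  1-1-1 → 1 (borrow)
  1-1-1 → 1 (borrow)
  0-0-1 → 1 (borrow)
  1-1-1 → 1 (borrow)
  0-1-1 → 0 (borrow)
  1-0-1 → 0
  1-0 → 1
  0-1 → 1 (borrow)
  1-0-1 → 0
  1-1 → 0
  1-1 → 0
  1-1 → 0
  1-0 → 1
  1-0 → 1
  0-0 → 0
  0-0 → 0
  1-0 → 1
  1-0 → 1
  1-1 → 0
  0-1 → 1 (borrow)
  1-0-1 → 0
  1-0 → 1

0b101011001100001100111111100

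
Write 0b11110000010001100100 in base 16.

0xf0464

Group the bits into nibbles: 1111 0000 0100 0110 0100 → f0464.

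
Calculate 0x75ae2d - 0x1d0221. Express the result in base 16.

0x58ac0c

Subtract column by column in base 16:
  d-1 → c
  2-2 → 0
  e-2 → c
  a-0 → a
  5-d → 8 (borrow)
  7-1-1 → 5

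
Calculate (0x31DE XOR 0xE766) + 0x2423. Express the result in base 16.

0xFADB

First 0x31DE XOR 0xE766 = 0xD6B8.
Add column by column in base 16, right to left:
  8+3 = B
  B+2 = D
  6+4 = A
  D+2 = F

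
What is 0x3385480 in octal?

0o316052200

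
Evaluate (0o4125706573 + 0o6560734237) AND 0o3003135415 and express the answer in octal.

Add column by column in base 8, right to left:
  3+7 = 2 carry 1
  7+3+1 = 3 carry 1
  5+2+1 = 0 carry 1
  6+4+1 = 3 carry 1
  0+3+1 = 4
  7+7 = 6 carry 1
  5+0+1 = 6
  2+6 = 0 carry 1
  1+5+1 = 7
  4+6 = 2 carry 1
  final carry 1
Sum = 0o12706643032; now AND with 0o3003135415:
  1&0=0, 2&3=2, 7&0=0, 0&0=0, 6&3=2, 6&1=0, 4&3=0, 3&5=1, 0&4=0, 3&1=1, 2&5=0

0o2002001010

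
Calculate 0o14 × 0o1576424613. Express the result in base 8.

Multiply each base-8 digit by 12, carrying:
  3×12 = 36 → write 4 carry 4
  1×12+4 = 16 → write 0 carry 2
  6×12+2 = 74 → write 2 carry 9
  4×12+9 = 57 → write 1 carry 7
  2×12+7 = 31 → write 7 carry 3
  4×12+3 = 51 → write 3 carry 6
  6×12+6 = 78 → write 6 carry 9
  7×12+9 = 93 → write 5 carry 11
  5×12+11 = 71 → write 7 carry 8
  1×12+8 = 20 → write 4 carry 2
  remaining carry: 2

0o24756371204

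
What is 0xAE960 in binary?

0b10101110100101100000

Expand each hex digit to 4 bits: A=1010 E=1110 9=1001 6=0110 0=0000.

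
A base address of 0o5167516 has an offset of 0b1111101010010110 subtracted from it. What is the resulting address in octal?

0o4772270

0b1111101010010110 = 0o175226 in octal.
Subtract column by column in base 8:
  6-6 → 0
  1-2 → 7 (borrow)
  5-2-1 → 2
  7-5 → 2
  6-7 → 7 (borrow)
  1-1-1 → 7 (borrow)
  5-0-1 → 4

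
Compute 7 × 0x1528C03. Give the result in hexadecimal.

0x941D415

Multiply each base-16 digit by 7, carrying:
  3×7 = 21 → write 5 carry 1
  0×7+1 = 1 → write 1
  C×7 = 84 → write 4 carry 5
  8×7+5 = 61 → write D carry 3
  2×7+3 = 17 → write 1 carry 1
  5×7+1 = 36 → write 4 carry 2
  1×7+2 = 9 → write 9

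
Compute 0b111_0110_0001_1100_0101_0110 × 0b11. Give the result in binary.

0b1011000100101010100000010

Multiply each base-2 digit by 3, carrying:
  0×3 = 0 → write 0
  1×3 = 3 → write 1 carry 1
  1×3+1 = 4 → write 0 carry 2
  0×3+2 = 2 → write 0 carry 1
  1×3+1 = 4 → write 0 carry 2
  0×3+2 = 2 → write 0 carry 1
  1×3+1 = 4 → write 0 carry 2
  0×3+2 = 2 → write 0 carry 1
  0×3+1 = 1 → write 1
  0×3 = 0 → write 0
  1×3 = 3 → write 1 carry 1
  1×3+1 = 4 → write 0 carry 2
  1×3+2 = 5 → write 1 carry 2
  0×3+2 = 2 → write 0 carry 1
  0×3+1 = 1 → write 1
  0×3 = 0 → write 0
  0×3 = 0 → write 0
  1×3 = 3 → write 1 carry 1
  1×3+1 = 4 → write 0 carry 2
  0×3+2 = 2 → write 0 carry 1
  1×3+1 = 4 → write 0 carry 2
  1×3+2 = 5 → write 1 carry 2
  1×3+2 = 5 → write 1 carry 2
  remaining carry: 10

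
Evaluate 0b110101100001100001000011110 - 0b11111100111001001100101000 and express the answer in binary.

Subtract column by column in base 2:
  0-0 → 0
  1-0 → 1
  1-0 → 1
  1-1 → 0
  1-0 → 1
  0-1 → 1 (borrow)
  0-0-1 → 1 (borrow)
  0-0-1 → 1 (borrow)
  0-1-1 → 0 (borrow)
  1-1-1 → 1 (borrow)
  0-0-1 → 1 (borrow)
  0-0-1 → 1 (borrow)
  0-1-1 → 0 (borrow)
  0-0-1 → 1 (borrow)
  1-0-1 → 0
  1-1 → 0
  0-1 → 1 (borrow)
  0-1-1 → 0 (borrow)
  0-0-1 → 1 (borrow)
  0-0-1 → 1 (borrow)
  1-1-1 → 1 (borrow)
  1-1-1 → 1 (borrow)
  0-1-1 → 0 (borrow)
  1-1-1 → 1 (borrow)
  0-1-1 → 0 (borrow)
  1-1-1 → 1 (borrow)
  1-0-1 → 0

0b10101111010010111011110110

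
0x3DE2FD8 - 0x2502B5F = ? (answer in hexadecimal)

0x18E0479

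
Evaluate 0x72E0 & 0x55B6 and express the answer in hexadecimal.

0x50A0

AND each hex digit independently (no carries):
  7&5=5, 2&5=0, E&B=A, 0&6=0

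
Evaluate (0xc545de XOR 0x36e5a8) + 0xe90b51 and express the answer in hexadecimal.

0x1dcabc7

First 0xc545de XOR 0x36e5a8 = 0xf3a076.
Add column by column in base 16, right to left:
  6+1 = 7
  7+5 = c
  0+b = b
  a+0 = a
  3+9 = c
  f+e = d carry 1
  final carry 1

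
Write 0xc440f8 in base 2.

Expand each hex digit to 4 bits: c=1100 4=0100 4=0100 0=0000 f=1111 8=1000.

0b110001000100000011111000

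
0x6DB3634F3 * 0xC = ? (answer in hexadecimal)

0x52468A7B64

Multiply each base-16 digit by 12, carrying:
  3×12 = 36 → write 4 carry 2
  F×12+2 = 182 → write 6 carry 11
  4×12+11 = 59 → write B carry 3
  3×12+3 = 39 → write 7 carry 2
  6×12+2 = 74 → write A carry 4
  3×12+4 = 40 → write 8 carry 2
  B×12+2 = 134 → write 6 carry 8
  D×12+8 = 164 → write 4 carry 10
  6×12+10 = 82 → write 2 carry 5
  remaining carry: 5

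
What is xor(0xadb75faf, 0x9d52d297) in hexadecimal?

XOR each hex digit independently (no carries):
  a^9=3, d^d=0, b^5=e, 7^2=5, 5^d=8, f^2=d, a^9=3, f^7=8

0x30e58d38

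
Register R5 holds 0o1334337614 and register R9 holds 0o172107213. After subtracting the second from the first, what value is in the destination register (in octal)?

Subtract column by column in base 8:
  4-3 → 1
  1-1 → 0
  6-2 → 4
  7-7 → 0
  3-0 → 3
  3-1 → 2
  4-2 → 2
  3-7 → 4 (borrow)
  3-1-1 → 1
  1-0 → 1

0o1142230401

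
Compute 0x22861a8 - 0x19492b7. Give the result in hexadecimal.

Subtract column by column in base 16:
  8-7 → 1
  a-b → f (borrow)
  1-2-1 → e (borrow)
  6-9-1 → c (borrow)
  8-4-1 → 3
  2-9 → 9 (borrow)
  2-1-1 → 0

0x93cef1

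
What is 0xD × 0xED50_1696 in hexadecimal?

0xC0D11259E

Multiply each base-16 digit by 13, carrying:
  6×13 = 78 → write E carry 4
  9×13+4 = 121 → write 9 carry 7
  6×13+7 = 85 → write 5 carry 5
  1×13+5 = 18 → write 2 carry 1
  0×13+1 = 1 → write 1
  5×13 = 65 → write 1 carry 4
  D×13+4 = 173 → write D carry 10
  E×13+10 = 192 → write 0 carry 12
  remaining carry: C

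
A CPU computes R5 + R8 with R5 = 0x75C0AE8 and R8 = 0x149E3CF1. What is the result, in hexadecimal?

0x1BFA47D9

Add column by column in base 16, right to left:
  8+1 = 9
  E+F = D carry 1
  A+C+1 = 7 carry 1
  0+3+1 = 4
  C+E = A carry 1
  5+9+1 = F
  7+4 = B
  0+1 = 1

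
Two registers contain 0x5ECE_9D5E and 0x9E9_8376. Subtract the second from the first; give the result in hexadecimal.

0x54E519E8

Subtract column by column in base 16:
  E-6 → 8
  5-7 → E (borrow)
  D-3-1 → 9
  9-8 → 1
  E-9 → 5
  C-E → E (borrow)
  E-9-1 → 4
  5-0 → 5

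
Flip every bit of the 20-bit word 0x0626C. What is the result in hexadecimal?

0xF9D93

Each hex digit d becomes F−d:
  0→F, 6→9, 2→D, 6→9, C→3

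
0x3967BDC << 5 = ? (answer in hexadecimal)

0x72CF7B80

5 bits is not a whole number of base-16 digits; in binary: 11100101100111101111011100 << 5 = 1110010110011110111101110000000.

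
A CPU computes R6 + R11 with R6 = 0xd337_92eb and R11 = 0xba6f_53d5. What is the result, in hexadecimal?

Add column by column in base 16, right to left:
  b+5 = 0 carry 1
  e+d+1 = c carry 1
  2+3+1 = 6
  9+5 = e
  7+f = 6 carry 1
  3+6+1 = a
  3+a = d
  d+b = 8 carry 1
  final carry 1

0x18da6e6c0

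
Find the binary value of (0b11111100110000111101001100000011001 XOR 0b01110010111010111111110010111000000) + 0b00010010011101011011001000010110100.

First 0b11111100110000111101001100000011001 XOR 0b01110010111010111111110010111000000 = 0b10001110001010000010111110111011001.
Add column by column in base 2, right to left:
  1+0 = 1
  0+0 = 0
  0+1 = 1
  1+0 = 1
  1+1 = 0 carry 1
  0+1+1 = 0 carry 1
  1+0+1 = 0 carry 1
  1+1+1 = 1 carry 1
  1+0+1 = 0 carry 1
  0+0+1 = 1
  1+0 = 1
  1+0 = 1
  1+1 = 0 carry 1
  1+0+1 = 0 carry 1
  1+0+1 = 0 carry 1
  0+1+1 = 0 carry 1
  1+1+1 = 1 carry 1
  0+0+1 = 1
  0+1 = 1
  0+1 = 1
  0+0 = 0
  0+1 = 1
  1+0 = 1
  0+1 = 1
  1+1 = 0 carry 1
  0+1+1 = 0 carry 1
  0+0+1 = 1
  0+0 = 0
  1+1 = 0 carry 1
  1+0+1 = 0 carry 1
  1+0+1 = 0 carry 1
  0+1+1 = 0 carry 1
  0+0+1 = 1
  0+0 = 0
  1+0 = 1

0b10100000100111011110000111010001101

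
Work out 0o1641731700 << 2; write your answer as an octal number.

0o7207547400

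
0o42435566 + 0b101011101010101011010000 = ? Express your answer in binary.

0o42435566 = 0b100010100011101101110110 in binary.
Add column by column in base 2, right to left:
  0+0 = 0
  1+0 = 1
  1+0 = 1
  0+0 = 0
  1+1 = 0 carry 1
  1+0+1 = 0 carry 1
  1+1+1 = 1 carry 1
  0+1+1 = 0 carry 1
  1+0+1 = 0 carry 1
  1+1+1 = 1 carry 1
  0+0+1 = 1
  1+1 = 0 carry 1
  1+0+1 = 0 carry 1
  1+1+1 = 1 carry 1
  0+0+1 = 1
  0+1 = 1
  0+0 = 0
  1+1 = 0 carry 1
  0+1+1 = 0 carry 1
  1+1+1 = 1 carry 1
  0+0+1 = 1
  0+1 = 1
  0+0 = 0
  1+1 = 0 carry 1
  final carry 1

0b1001110001110011001000110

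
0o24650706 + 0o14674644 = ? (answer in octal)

0o41545552

Add column by column in base 8, right to left:
  6+4 = 2 carry 1
  0+4+1 = 5
  7+6 = 5 carry 1
  0+4+1 = 5
  5+7 = 4 carry 1
  6+6+1 = 5 carry 1
  4+4+1 = 1 carry 1
  2+1+1 = 4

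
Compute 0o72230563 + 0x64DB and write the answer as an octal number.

0o72313116

0x64DB = 0o62333 in octal.
Add column by column in base 8, right to left:
  3+3 = 6
  6+3 = 1 carry 1
  5+3+1 = 1 carry 1
  0+2+1 = 3
  3+6 = 1 carry 1
  2+0+1 = 3
  2+0 = 2
  7+0 = 7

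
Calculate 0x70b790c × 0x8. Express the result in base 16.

0x385bc860

Multiply each base-16 digit by 8, carrying:
  c×8 = 96 → write 0 carry 6
  0×8+6 = 6 → write 6
  9×8 = 72 → write 8 carry 4
  7×8+4 = 60 → write c carry 3
  b×8+3 = 91 → write b carry 5
  0×8+5 = 5 → write 5
  7×8 = 56 → write 8 carry 3
  remaining carry: 3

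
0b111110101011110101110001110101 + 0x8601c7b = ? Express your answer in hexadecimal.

0b111110101011110101110001110101 = 0x3eaf5c75 in hexadecimal.
Add column by column in base 16, right to left:
  5+b = 0 carry 1
  7+7+1 = f
  c+c = 8 carry 1
  5+1+1 = 7
  f+0 = f
  a+6 = 0 carry 1
  e+8+1 = 7 carry 1
  3+0+1 = 4

0x470f78f0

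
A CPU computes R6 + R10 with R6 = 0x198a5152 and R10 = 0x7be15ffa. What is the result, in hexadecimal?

Add column by column in base 16, right to left:
  2+a = c
  5+f = 4 carry 1
  1+f+1 = 1 carry 1
  5+5+1 = b
  a+1 = b
  8+e = 6 carry 1
  9+b+1 = 5 carry 1
  1+7+1 = 9

0x956bb14c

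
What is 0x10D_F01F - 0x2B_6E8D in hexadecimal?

0xE28192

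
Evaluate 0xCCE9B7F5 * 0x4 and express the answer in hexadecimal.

0x333A6DFD4

Multiply each base-16 digit by 4, carrying:
  5×4 = 20 → write 4 carry 1
  F×4+1 = 61 → write D carry 3
  7×4+3 = 31 → write F carry 1
  B×4+1 = 45 → write D carry 2
  9×4+2 = 38 → write 6 carry 2
  E×4+2 = 58 → write A carry 3
  C×4+3 = 51 → write 3 carry 3
  C×4+3 = 51 → write 3 carry 3
  remaining carry: 3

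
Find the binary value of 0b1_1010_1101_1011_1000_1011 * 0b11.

Multiply each base-2 digit by 3, carrying:
  1×3 = 3 → write 1 carry 1
  1×3+1 = 4 → write 0 carry 2
  0×3+2 = 2 → write 0 carry 1
  1×3+1 = 4 → write 0 carry 2
  0×3+2 = 2 → write 0 carry 1
  0×3+1 = 1 → write 1
  0×3 = 0 → write 0
  1×3 = 3 → write 1 carry 1
  1×3+1 = 4 → write 0 carry 2
  1×3+2 = 5 → write 1 carry 2
  0×3+2 = 2 → write 0 carry 1
  1×3+1 = 4 → write 0 carry 2
  1×3+2 = 5 → write 1 carry 2
  0×3+2 = 2 → write 0 carry 1
  1×3+1 = 4 → write 0 carry 2
  1×3+2 = 5 → write 1 carry 2
  0×3+2 = 2 → write 0 carry 1
  1×3+1 = 4 → write 0 carry 2
  0×3+2 = 2 → write 0 carry 1
  1×3+1 = 4 → write 0 carry 2
  1×3+2 = 5 → write 1 carry 2
  remaining carry: 10

0b10100001001001010100001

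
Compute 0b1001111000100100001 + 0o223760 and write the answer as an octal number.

0b1001111000100100001 = 0o1170441 in octal.
Add column by column in base 8, right to left:
  1+0 = 1
  4+6 = 2 carry 1
  4+7+1 = 4 carry 1
  0+3+1 = 4
  7+2 = 1 carry 1
  1+2+1 = 4
  1+0 = 1

0o1414421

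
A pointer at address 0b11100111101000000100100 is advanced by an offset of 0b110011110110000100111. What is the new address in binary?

0b100011011011110001001011

Add column by column in base 2, right to left:
  0+1 = 1
  0+1 = 1
  1+1 = 0 carry 1
  0+0+1 = 1
  0+0 = 0
  1+1 = 0 carry 1
  0+0+1 = 1
  0+0 = 0
  0+0 = 0
  0+0 = 0
  0+1 = 1
  0+1 = 1
  1+0 = 1
  0+1 = 1
  1+1 = 0 carry 1
  1+1+1 = 1 carry 1
  1+1+1 = 1 carry 1
  1+0+1 = 0 carry 1
  0+0+1 = 1
  0+1 = 1
  1+1 = 0 carry 1
  1+0+1 = 0 carry 1
  1+0+1 = 0 carry 1
  final carry 1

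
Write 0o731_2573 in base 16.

0x1D957B

Each octal digit is 3 bits: 7=111 3=011 1=001 2=010 5=101 7=111 3=011.
Group the bits into nibbles: 0001 1101 1001 0101 0111 1011 → 1D957B.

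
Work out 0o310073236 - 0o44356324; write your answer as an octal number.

Subtract column by column in base 8:
  6-4 → 2
  3-2 → 1
  2-3 → 7 (borrow)
  3-6-1 → 4 (borrow)
  7-5-1 → 1
  0-3 → 5 (borrow)
  0-4-1 → 3 (borrow)
  1-4-1 → 4 (borrow)
  3-0-1 → 2

0o243514712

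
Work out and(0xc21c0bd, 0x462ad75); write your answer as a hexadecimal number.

AND each hex digit independently (no carries):
  c&4=4, 2&6=2, 1&2=0, c&a=8, 0&d=0, b&7=3, d&5=5

0x4208035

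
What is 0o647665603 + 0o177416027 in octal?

0o1047303632

Add column by column in base 8, right to left:
  3+7 = 2 carry 1
  0+2+1 = 3
  6+0 = 6
  5+6 = 3 carry 1
  6+1+1 = 0 carry 1
  6+4+1 = 3 carry 1
  7+7+1 = 7 carry 1
  4+7+1 = 4 carry 1
  6+1+1 = 0 carry 1
  final carry 1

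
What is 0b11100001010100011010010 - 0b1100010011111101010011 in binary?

0b1111110110100101111111

Subtract column by column in base 2:
  0-1 → 1 (borrow)
  1-1-1 → 1 (borrow)
  0-0-1 → 1 (borrow)
  0-0-1 → 1 (borrow)
  1-1-1 → 1 (borrow)
  0-0-1 → 1 (borrow)
  1-1-1 → 1 (borrow)
  1-0-1 → 0
  0-1 → 1 (borrow)
  0-1-1 → 0 (borrow)
  0-1-1 → 0 (borrow)
  1-1-1 → 1 (borrow)
  0-1-1 → 0 (borrow)
  1-1-1 → 1 (borrow)
  0-0-1 → 1 (borrow)
  1-0-1 → 0
  0-1 → 1 (borrow)
  0-0-1 → 1 (borrow)
  0-0-1 → 1 (borrow)
  0-0-1 → 1 (borrow)
  1-1-1 → 1 (borrow)
  1-1-1 → 1 (borrow)
  1-0-1 → 0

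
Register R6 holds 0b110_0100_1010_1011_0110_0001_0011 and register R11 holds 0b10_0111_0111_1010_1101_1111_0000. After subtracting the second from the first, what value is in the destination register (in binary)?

Subtract column by column in base 2:
  1-0 → 1
  1-0 → 1
  0-0 → 0
  0-0 → 0
  1-1 → 0
  0-1 → 1 (borrow)
  0-1-1 → 0 (borrow)
  0-1-1 → 0 (borrow)
  0-1-1 → 0 (borrow)
  1-0-1 → 0
  1-1 → 0
  0-1 → 1 (borrow)
  1-0-1 → 0
  1-1 → 0
  0-0 → 0
  1-1 → 0
  0-1 → 1 (borrow)
  1-1-1 → 1 (borrow)
  0-1-1 → 0 (borrow)
  1-0-1 → 0
  0-1 → 1 (borrow)
  0-1-1 → 0 (borrow)
  1-1-1 → 1 (borrow)
  0-0-1 → 1 (borrow)
  0-0-1 → 1 (borrow)
  1-1-1 → 1 (borrow)
  1-0-1 → 0

0b11110100110000100000100011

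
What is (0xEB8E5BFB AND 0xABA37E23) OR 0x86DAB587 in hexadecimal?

0xEB8E5BFB AND 0xABA37E23 = 0xAB825A23.
Then OR with 0x86DAB587.

0xAFDAFFA7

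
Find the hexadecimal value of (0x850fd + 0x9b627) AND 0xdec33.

0x420

Add column by column in base 16, right to left:
  d+7 = 4 carry 1
  f+2+1 = 2 carry 1
  0+6+1 = 7
  5+b = 0 carry 1
  8+9+1 = 2 carry 1
  final carry 1
Sum = 0x120724; now AND with 0xdec33:
  1&0=0, 2&d=0, 0&e=0, 7&c=4, 2&3=2, 4&3=0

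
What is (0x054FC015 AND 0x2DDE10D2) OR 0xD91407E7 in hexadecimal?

0xDD5E07F7

0x054FC015 AND 0x2DDE10D2 = 0x054E0010.
Then OR with 0xD91407E7.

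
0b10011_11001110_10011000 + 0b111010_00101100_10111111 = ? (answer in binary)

0b10011011111101101010111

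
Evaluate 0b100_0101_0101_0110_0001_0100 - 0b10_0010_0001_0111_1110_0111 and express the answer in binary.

0b1000110011111000101101

Subtract column by column in base 2:
  0-1 → 1 (borrow)
  0-1-1 → 0 (borrow)
  1-1-1 → 1 (borrow)
  0-0-1 → 1 (borrow)
  1-0-1 → 0
  0-1 → 1 (borrow)
  0-1-1 → 0 (borrow)
  0-1-1 → 0 (borrow)
  0-1-1 → 0 (borrow)
  1-1-1 → 1 (borrow)
  1-1-1 → 1 (borrow)
  0-0-1 → 1 (borrow)
  1-1-1 → 1 (borrow)
  0-0-1 → 1 (borrow)
  1-0-1 → 0
  0-0 → 0
  1-0 → 1
  0-1 → 1 (borrow)
  1-0-1 → 0
  0-0 → 0
  0-0 → 0
  0-1 → 1 (borrow)
  1-0-1 → 0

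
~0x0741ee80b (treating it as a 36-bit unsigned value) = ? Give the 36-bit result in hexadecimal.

0xf8be117f4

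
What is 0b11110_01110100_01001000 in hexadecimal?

0x1E7448

Group the bits into nibbles: 0001 1110 0111 0100 0100 1000 → 1E7448.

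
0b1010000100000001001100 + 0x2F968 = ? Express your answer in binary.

0b1010110011100110110100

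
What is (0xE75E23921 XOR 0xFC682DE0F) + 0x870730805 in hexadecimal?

0xA23D3EF33

First 0xE75E23921 XOR 0xFC682DE0F = 0x1B360E72E.
Add column by column in base 16, right to left:
  E+5 = 3 carry 1
  2+0+1 = 3
  7+8 = F
  E+0 = E
  0+3 = 3
  6+7 = D
  3+0 = 3
  B+7 = 2 carry 1
  1+8+1 = A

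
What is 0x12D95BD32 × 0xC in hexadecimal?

Multiply each base-16 digit by 12, carrying:
  2×12 = 24 → write 8 carry 1
  3×12+1 = 37 → write 5 carry 2
  D×12+2 = 158 → write E carry 9
  B×12+9 = 141 → write D carry 8
  5×12+8 = 68 → write 4 carry 4
  9×12+4 = 112 → write 0 carry 7
  D×12+7 = 163 → write 3 carry 10
  2×12+10 = 34 → write 2 carry 2
  1×12+2 = 14 → write E

0xE2304DE58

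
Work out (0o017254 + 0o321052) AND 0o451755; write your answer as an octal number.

0o40304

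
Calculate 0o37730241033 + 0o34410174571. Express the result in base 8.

Add column by column in base 8, right to left:
  3+1 = 4
  3+7 = 2 carry 1
  0+5+1 = 6
  1+4 = 5
  4+7 = 3 carry 1
  2+1+1 = 4
  0+0 = 0
  3+1 = 4
  7+4 = 3 carry 1
  7+4+1 = 4 carry 1
  3+3+1 = 7

0o74340435624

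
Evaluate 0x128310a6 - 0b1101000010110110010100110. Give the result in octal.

0o2070322000

0x128310a6 = 0o2240610246 in octal.
0b1101000010110110010100110 = 0o150266246 in octal.
Subtract column by column in base 8:
  6-6 → 0
  4-4 → 0
  2-2 → 0
  0-6 → 2 (borrow)
  1-6-1 → 2 (borrow)
  6-2-1 → 3
  0-0 → 0
  4-5 → 7 (borrow)
  2-1-1 → 0
  2-0 → 2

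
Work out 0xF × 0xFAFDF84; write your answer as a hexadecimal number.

0xEB4E18BC

Multiply each base-16 digit by 15, carrying:
  4×15 = 60 → write C carry 3
  8×15+3 = 123 → write B carry 7
  F×15+7 = 232 → write 8 carry 14
  D×15+14 = 209 → write 1 carry 13
  F×15+13 = 238 → write E carry 14
  A×15+14 = 164 → write 4 carry 10
  F×15+10 = 235 → write B carry 14
  remaining carry: E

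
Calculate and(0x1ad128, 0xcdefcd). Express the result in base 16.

AND each hex digit independently (no carries):
  1&c=0, a&d=8, d&e=c, 1&f=1, 2&c=0, 8&d=8

0x08c108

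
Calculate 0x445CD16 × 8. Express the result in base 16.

0x222E68B0

Multiply each base-16 digit by 8, carrying:
  6×8 = 48 → write 0 carry 3
  1×8+3 = 11 → write B
  D×8 = 104 → write 8 carry 6
  C×8+6 = 102 → write 6 carry 6
  5×8+6 = 46 → write E carry 2
  4×8+2 = 34 → write 2 carry 2
  4×8+2 = 34 → write 2 carry 2
  remaining carry: 2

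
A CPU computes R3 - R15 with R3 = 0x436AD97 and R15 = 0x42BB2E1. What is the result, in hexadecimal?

Subtract column by column in base 16:
  7-1 → 6
  9-E → B (borrow)
  D-2-1 → A
  A-B → F (borrow)
  6-B-1 → A (borrow)
  3-2-1 → 0
  4-4 → 0

0xAFAB6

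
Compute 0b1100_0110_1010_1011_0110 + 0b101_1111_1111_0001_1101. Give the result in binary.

Add column by column in base 2, right to left:
  0+1 = 1
  1+0 = 1
  1+1 = 0 carry 1
  0+1+1 = 0 carry 1
  1+1+1 = 1 carry 1
  1+0+1 = 0 carry 1
  0+0+1 = 1
  1+0 = 1
  0+1 = 1
  1+1 = 0 carry 1
  0+1+1 = 0 carry 1
  1+1+1 = 1 carry 1
  0+1+1 = 0 carry 1
  1+1+1 = 1 carry 1
  1+1+1 = 1 carry 1
  0+1+1 = 0 carry 1
  0+1+1 = 0 carry 1
  0+0+1 = 1
  1+1 = 0 carry 1
  1+0+1 = 0 carry 1
  final carry 1

0b100100110100111010011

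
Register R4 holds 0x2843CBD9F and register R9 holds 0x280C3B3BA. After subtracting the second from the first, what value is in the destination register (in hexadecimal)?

0x37909E5

Subtract column by column in base 16:
  F-A → 5
  9-B → E (borrow)
  D-3-1 → 9
  B-B → 0
  C-3 → 9
  3-C → 7 (borrow)
  4-0-1 → 3
  8-8 → 0
  2-2 → 0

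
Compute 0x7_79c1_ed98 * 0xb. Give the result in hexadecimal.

Multiply each base-16 digit by 11, carrying:
  8×11 = 88 → write 8 carry 5
  9×11+5 = 104 → write 8 carry 6
  d×11+6 = 149 → write 5 carry 9
  e×11+9 = 163 → write 3 carry 10
  1×11+10 = 21 → write 5 carry 1
  c×11+1 = 133 → write 5 carry 8
  9×11+8 = 107 → write b carry 6
  7×11+6 = 83 → write 3 carry 5
  7×11+5 = 82 → write 2 carry 5
  remaining carry: 5

0x523b553588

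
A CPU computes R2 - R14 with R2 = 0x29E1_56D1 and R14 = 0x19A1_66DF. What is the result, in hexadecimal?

0x103FEFF2

Subtract column by column in base 16:
  1-F → 2 (borrow)
  D-D-1 → F (borrow)
  6-6-1 → F (borrow)
  5-6-1 → E (borrow)
  1-1-1 → F (borrow)
  E-A-1 → 3
  9-9 → 0
  2-1 → 1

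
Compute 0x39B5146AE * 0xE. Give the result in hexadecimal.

Multiply each base-16 digit by 14, carrying:
  E×14 = 196 → write 4 carry 12
  A×14+12 = 152 → write 8 carry 9
  6×14+9 = 93 → write D carry 5
  4×14+5 = 61 → write D carry 3
  1×14+3 = 17 → write 1 carry 1
  5×14+1 = 71 → write 7 carry 4
  B×14+4 = 158 → write E carry 9
  9×14+9 = 135 → write 7 carry 8
  3×14+8 = 50 → write 2 carry 3
  remaining carry: 3

0x327E71DD84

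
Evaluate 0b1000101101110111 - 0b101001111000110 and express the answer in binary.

0b11011110110001

Subtract column by column in base 2:
  1-0 → 1
  1-1 → 0
  1-1 → 0
  0-0 → 0
  1-0 → 1
  1-0 → 1
  1-1 → 0
  0-1 → 1 (borrow)
  1-1-1 → 1 (borrow)
  1-1-1 → 1 (borrow)
  0-0-1 → 1 (borrow)
  1-0-1 → 0
  0-1 → 1 (borrow)
  0-0-1 → 1 (borrow)
  0-1-1 → 0 (borrow)
  1-0-1 → 0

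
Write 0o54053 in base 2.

Each octal digit is 3 bits: 5=101 4=100 0=000 5=101 3=011.

0b101100000101011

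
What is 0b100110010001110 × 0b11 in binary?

Multiply each base-2 digit by 3, carrying:
  0×3 = 0 → write 0
  1×3 = 3 → write 1 carry 1
  1×3+1 = 4 → write 0 carry 2
  1×3+2 = 5 → write 1 carry 2
  0×3+2 = 2 → write 0 carry 1
  0×3+1 = 1 → write 1
  0×3 = 0 → write 0
  1×3 = 3 → write 1 carry 1
  0×3+1 = 1 → write 1
  0×3 = 0 → write 0
  1×3 = 3 → write 1 carry 1
  1×3+1 = 4 → write 0 carry 2
  0×3+2 = 2 → write 0 carry 1
  0×3+1 = 1 → write 1
  1×3 = 3 → write 1 carry 1
  remaining carry: 1

0b1110010110101010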